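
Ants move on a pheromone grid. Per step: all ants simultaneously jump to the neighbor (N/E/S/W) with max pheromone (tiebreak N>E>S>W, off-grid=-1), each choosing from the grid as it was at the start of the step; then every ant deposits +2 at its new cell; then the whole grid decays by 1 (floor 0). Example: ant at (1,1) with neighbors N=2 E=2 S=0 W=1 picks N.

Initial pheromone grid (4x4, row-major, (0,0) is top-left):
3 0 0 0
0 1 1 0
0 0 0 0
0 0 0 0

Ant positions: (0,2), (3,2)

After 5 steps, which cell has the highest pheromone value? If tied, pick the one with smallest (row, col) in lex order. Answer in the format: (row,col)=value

Step 1: ant0:(0,2)->S->(1,2) | ant1:(3,2)->N->(2,2)
  grid max=2 at (0,0)
Step 2: ant0:(1,2)->S->(2,2) | ant1:(2,2)->N->(1,2)
  grid max=3 at (1,2)
Step 3: ant0:(2,2)->N->(1,2) | ant1:(1,2)->S->(2,2)
  grid max=4 at (1,2)
Step 4: ant0:(1,2)->S->(2,2) | ant1:(2,2)->N->(1,2)
  grid max=5 at (1,2)
Step 5: ant0:(2,2)->N->(1,2) | ant1:(1,2)->S->(2,2)
  grid max=6 at (1,2)
Final grid:
  0 0 0 0
  0 0 6 0
  0 0 5 0
  0 0 0 0
Max pheromone 6 at (1,2)

Answer: (1,2)=6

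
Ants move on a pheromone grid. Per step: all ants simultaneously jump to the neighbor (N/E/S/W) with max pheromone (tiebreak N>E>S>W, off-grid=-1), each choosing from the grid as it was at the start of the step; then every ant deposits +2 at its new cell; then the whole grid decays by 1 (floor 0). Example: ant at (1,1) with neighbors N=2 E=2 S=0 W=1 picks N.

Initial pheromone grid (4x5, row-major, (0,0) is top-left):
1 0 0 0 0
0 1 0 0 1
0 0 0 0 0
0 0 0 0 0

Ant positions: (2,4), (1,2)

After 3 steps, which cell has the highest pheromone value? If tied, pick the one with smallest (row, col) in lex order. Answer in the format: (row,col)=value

Answer: (1,1)=2

Derivation:
Step 1: ant0:(2,4)->N->(1,4) | ant1:(1,2)->W->(1,1)
  grid max=2 at (1,1)
Step 2: ant0:(1,4)->N->(0,4) | ant1:(1,1)->N->(0,1)
  grid max=1 at (0,1)
Step 3: ant0:(0,4)->S->(1,4) | ant1:(0,1)->S->(1,1)
  grid max=2 at (1,1)
Final grid:
  0 0 0 0 0
  0 2 0 0 2
  0 0 0 0 0
  0 0 0 0 0
Max pheromone 2 at (1,1)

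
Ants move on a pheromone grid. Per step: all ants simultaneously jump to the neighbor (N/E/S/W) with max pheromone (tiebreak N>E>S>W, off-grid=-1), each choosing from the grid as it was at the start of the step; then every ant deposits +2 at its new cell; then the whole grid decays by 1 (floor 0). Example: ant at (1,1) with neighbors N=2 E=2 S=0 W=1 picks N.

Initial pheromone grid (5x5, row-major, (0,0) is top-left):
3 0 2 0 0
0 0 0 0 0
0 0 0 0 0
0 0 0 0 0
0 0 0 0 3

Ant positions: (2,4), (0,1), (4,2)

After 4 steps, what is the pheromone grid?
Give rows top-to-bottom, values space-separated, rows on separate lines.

After step 1: ants at (1,4),(0,0),(3,2)
  4 0 1 0 0
  0 0 0 0 1
  0 0 0 0 0
  0 0 1 0 0
  0 0 0 0 2
After step 2: ants at (0,4),(0,1),(2,2)
  3 1 0 0 1
  0 0 0 0 0
  0 0 1 0 0
  0 0 0 0 0
  0 0 0 0 1
After step 3: ants at (1,4),(0,0),(1,2)
  4 0 0 0 0
  0 0 1 0 1
  0 0 0 0 0
  0 0 0 0 0
  0 0 0 0 0
After step 4: ants at (0,4),(0,1),(0,2)
  3 1 1 0 1
  0 0 0 0 0
  0 0 0 0 0
  0 0 0 0 0
  0 0 0 0 0

3 1 1 0 1
0 0 0 0 0
0 0 0 0 0
0 0 0 0 0
0 0 0 0 0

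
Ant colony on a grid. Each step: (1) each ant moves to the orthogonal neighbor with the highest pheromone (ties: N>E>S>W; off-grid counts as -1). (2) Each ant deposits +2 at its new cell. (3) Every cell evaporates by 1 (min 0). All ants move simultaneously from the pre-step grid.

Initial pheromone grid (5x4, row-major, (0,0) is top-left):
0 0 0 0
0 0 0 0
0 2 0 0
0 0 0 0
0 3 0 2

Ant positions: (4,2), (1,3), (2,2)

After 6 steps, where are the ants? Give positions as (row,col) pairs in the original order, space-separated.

Step 1: ant0:(4,2)->W->(4,1) | ant1:(1,3)->N->(0,3) | ant2:(2,2)->W->(2,1)
  grid max=4 at (4,1)
Step 2: ant0:(4,1)->N->(3,1) | ant1:(0,3)->S->(1,3) | ant2:(2,1)->N->(1,1)
  grid max=3 at (4,1)
Step 3: ant0:(3,1)->S->(4,1) | ant1:(1,3)->N->(0,3) | ant2:(1,1)->S->(2,1)
  grid max=4 at (4,1)
Step 4: ant0:(4,1)->N->(3,1) | ant1:(0,3)->S->(1,3) | ant2:(2,1)->N->(1,1)
  grid max=3 at (4,1)
Step 5: ant0:(3,1)->S->(4,1) | ant1:(1,3)->N->(0,3) | ant2:(1,1)->S->(2,1)
  grid max=4 at (4,1)
Step 6: ant0:(4,1)->N->(3,1) | ant1:(0,3)->S->(1,3) | ant2:(2,1)->N->(1,1)
  grid max=3 at (4,1)

(3,1) (1,3) (1,1)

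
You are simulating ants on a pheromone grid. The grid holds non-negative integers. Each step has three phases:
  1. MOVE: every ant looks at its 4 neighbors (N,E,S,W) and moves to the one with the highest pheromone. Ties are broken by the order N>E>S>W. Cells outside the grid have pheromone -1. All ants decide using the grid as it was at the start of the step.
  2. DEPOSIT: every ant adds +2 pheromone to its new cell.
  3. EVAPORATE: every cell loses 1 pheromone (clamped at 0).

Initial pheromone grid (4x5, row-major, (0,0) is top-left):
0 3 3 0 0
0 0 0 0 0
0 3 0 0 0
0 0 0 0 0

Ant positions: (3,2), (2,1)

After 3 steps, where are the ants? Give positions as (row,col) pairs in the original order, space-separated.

Step 1: ant0:(3,2)->N->(2,2) | ant1:(2,1)->N->(1,1)
  grid max=2 at (0,1)
Step 2: ant0:(2,2)->W->(2,1) | ant1:(1,1)->N->(0,1)
  grid max=3 at (0,1)
Step 3: ant0:(2,1)->N->(1,1) | ant1:(0,1)->E->(0,2)
  grid max=2 at (0,1)

(1,1) (0,2)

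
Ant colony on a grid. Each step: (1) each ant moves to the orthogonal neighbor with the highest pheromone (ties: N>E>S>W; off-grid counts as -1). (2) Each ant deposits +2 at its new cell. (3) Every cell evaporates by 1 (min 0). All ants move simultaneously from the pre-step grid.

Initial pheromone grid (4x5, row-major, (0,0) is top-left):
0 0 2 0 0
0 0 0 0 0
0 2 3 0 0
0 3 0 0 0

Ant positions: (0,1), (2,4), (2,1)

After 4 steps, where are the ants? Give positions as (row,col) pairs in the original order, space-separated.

Step 1: ant0:(0,1)->E->(0,2) | ant1:(2,4)->N->(1,4) | ant2:(2,1)->E->(2,2)
  grid max=4 at (2,2)
Step 2: ant0:(0,2)->E->(0,3) | ant1:(1,4)->N->(0,4) | ant2:(2,2)->W->(2,1)
  grid max=3 at (2,2)
Step 3: ant0:(0,3)->W->(0,2) | ant1:(0,4)->W->(0,3) | ant2:(2,1)->E->(2,2)
  grid max=4 at (2,2)
Step 4: ant0:(0,2)->E->(0,3) | ant1:(0,3)->W->(0,2) | ant2:(2,2)->W->(2,1)
  grid max=4 at (0,2)

(0,3) (0,2) (2,1)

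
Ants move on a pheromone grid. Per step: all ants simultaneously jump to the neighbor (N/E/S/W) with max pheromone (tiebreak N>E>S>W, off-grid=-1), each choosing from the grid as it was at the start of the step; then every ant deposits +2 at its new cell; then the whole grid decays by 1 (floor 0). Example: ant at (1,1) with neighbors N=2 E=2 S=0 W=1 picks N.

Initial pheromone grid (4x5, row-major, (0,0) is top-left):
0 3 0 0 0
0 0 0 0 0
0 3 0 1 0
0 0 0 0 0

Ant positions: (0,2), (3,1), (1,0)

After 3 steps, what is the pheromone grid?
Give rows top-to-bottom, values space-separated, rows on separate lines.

After step 1: ants at (0,1),(2,1),(0,0)
  1 4 0 0 0
  0 0 0 0 0
  0 4 0 0 0
  0 0 0 0 0
After step 2: ants at (0,0),(1,1),(0,1)
  2 5 0 0 0
  0 1 0 0 0
  0 3 0 0 0
  0 0 0 0 0
After step 3: ants at (0,1),(0,1),(0,0)
  3 8 0 0 0
  0 0 0 0 0
  0 2 0 0 0
  0 0 0 0 0

3 8 0 0 0
0 0 0 0 0
0 2 0 0 0
0 0 0 0 0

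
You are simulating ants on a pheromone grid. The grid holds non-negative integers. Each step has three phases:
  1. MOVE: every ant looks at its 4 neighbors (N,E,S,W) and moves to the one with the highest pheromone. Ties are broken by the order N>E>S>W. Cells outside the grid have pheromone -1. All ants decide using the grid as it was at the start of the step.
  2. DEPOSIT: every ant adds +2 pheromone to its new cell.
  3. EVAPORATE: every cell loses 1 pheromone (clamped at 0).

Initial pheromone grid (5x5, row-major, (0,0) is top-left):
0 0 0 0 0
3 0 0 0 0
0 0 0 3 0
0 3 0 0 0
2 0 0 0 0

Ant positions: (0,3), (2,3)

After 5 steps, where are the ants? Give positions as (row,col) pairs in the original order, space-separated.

Step 1: ant0:(0,3)->E->(0,4) | ant1:(2,3)->N->(1,3)
  grid max=2 at (1,0)
Step 2: ant0:(0,4)->S->(1,4) | ant1:(1,3)->S->(2,3)
  grid max=3 at (2,3)
Step 3: ant0:(1,4)->N->(0,4) | ant1:(2,3)->N->(1,3)
  grid max=2 at (2,3)
Step 4: ant0:(0,4)->S->(1,4) | ant1:(1,3)->S->(2,3)
  grid max=3 at (2,3)
Step 5: ant0:(1,4)->N->(0,4) | ant1:(2,3)->N->(1,3)
  grid max=2 at (2,3)

(0,4) (1,3)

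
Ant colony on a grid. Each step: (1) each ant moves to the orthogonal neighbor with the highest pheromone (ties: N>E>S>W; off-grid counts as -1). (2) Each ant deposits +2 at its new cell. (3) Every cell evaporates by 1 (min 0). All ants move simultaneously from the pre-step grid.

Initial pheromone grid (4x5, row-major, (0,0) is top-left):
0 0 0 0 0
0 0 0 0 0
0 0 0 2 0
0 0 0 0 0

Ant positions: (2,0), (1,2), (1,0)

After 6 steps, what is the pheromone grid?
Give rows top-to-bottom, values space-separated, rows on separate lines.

After step 1: ants at (1,0),(0,2),(0,0)
  1 0 1 0 0
  1 0 0 0 0
  0 0 0 1 0
  0 0 0 0 0
After step 2: ants at (0,0),(0,3),(1,0)
  2 0 0 1 0
  2 0 0 0 0
  0 0 0 0 0
  0 0 0 0 0
After step 3: ants at (1,0),(0,4),(0,0)
  3 0 0 0 1
  3 0 0 0 0
  0 0 0 0 0
  0 0 0 0 0
After step 4: ants at (0,0),(1,4),(1,0)
  4 0 0 0 0
  4 0 0 0 1
  0 0 0 0 0
  0 0 0 0 0
After step 5: ants at (1,0),(0,4),(0,0)
  5 0 0 0 1
  5 0 0 0 0
  0 0 0 0 0
  0 0 0 0 0
After step 6: ants at (0,0),(1,4),(1,0)
  6 0 0 0 0
  6 0 0 0 1
  0 0 0 0 0
  0 0 0 0 0

6 0 0 0 0
6 0 0 0 1
0 0 0 0 0
0 0 0 0 0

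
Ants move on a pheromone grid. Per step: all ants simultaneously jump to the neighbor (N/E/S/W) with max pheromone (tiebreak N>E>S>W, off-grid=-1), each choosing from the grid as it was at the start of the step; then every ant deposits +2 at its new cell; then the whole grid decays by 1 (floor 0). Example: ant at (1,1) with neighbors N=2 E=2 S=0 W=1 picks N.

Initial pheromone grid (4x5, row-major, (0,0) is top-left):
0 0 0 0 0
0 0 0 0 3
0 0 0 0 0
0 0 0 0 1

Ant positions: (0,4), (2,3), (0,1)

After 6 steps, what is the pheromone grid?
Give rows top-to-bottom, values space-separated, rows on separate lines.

After step 1: ants at (1,4),(1,3),(0,2)
  0 0 1 0 0
  0 0 0 1 4
  0 0 0 0 0
  0 0 0 0 0
After step 2: ants at (1,3),(1,4),(0,3)
  0 0 0 1 0
  0 0 0 2 5
  0 0 0 0 0
  0 0 0 0 0
After step 3: ants at (1,4),(1,3),(1,3)
  0 0 0 0 0
  0 0 0 5 6
  0 0 0 0 0
  0 0 0 0 0
After step 4: ants at (1,3),(1,4),(1,4)
  0 0 0 0 0
  0 0 0 6 9
  0 0 0 0 0
  0 0 0 0 0
After step 5: ants at (1,4),(1,3),(1,3)
  0 0 0 0 0
  0 0 0 9 10
  0 0 0 0 0
  0 0 0 0 0
After step 6: ants at (1,3),(1,4),(1,4)
  0 0 0 0 0
  0 0 0 10 13
  0 0 0 0 0
  0 0 0 0 0

0 0 0 0 0
0 0 0 10 13
0 0 0 0 0
0 0 0 0 0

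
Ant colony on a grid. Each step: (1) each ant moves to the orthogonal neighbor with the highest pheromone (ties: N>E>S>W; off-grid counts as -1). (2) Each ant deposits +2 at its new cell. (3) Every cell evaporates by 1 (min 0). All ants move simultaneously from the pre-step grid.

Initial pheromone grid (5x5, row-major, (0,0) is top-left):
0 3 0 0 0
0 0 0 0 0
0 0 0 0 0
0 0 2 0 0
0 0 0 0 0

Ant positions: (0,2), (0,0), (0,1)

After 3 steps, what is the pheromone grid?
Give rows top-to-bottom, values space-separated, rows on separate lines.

After step 1: ants at (0,1),(0,1),(0,2)
  0 6 1 0 0
  0 0 0 0 0
  0 0 0 0 0
  0 0 1 0 0
  0 0 0 0 0
After step 2: ants at (0,2),(0,2),(0,1)
  0 7 4 0 0
  0 0 0 0 0
  0 0 0 0 0
  0 0 0 0 0
  0 0 0 0 0
After step 3: ants at (0,1),(0,1),(0,2)
  0 10 5 0 0
  0 0 0 0 0
  0 0 0 0 0
  0 0 0 0 0
  0 0 0 0 0

0 10 5 0 0
0 0 0 0 0
0 0 0 0 0
0 0 0 0 0
0 0 0 0 0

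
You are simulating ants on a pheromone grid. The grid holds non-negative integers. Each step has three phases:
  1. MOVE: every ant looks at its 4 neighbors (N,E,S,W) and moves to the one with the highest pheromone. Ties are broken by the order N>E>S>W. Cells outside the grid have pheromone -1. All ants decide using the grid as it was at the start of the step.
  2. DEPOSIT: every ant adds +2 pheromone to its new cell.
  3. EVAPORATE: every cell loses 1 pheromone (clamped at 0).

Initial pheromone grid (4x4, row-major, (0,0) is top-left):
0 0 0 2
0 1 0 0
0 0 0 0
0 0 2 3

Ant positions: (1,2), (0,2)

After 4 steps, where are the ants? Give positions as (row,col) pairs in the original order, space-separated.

Step 1: ant0:(1,2)->W->(1,1) | ant1:(0,2)->E->(0,3)
  grid max=3 at (0,3)
Step 2: ant0:(1,1)->N->(0,1) | ant1:(0,3)->S->(1,3)
  grid max=2 at (0,3)
Step 3: ant0:(0,1)->S->(1,1) | ant1:(1,3)->N->(0,3)
  grid max=3 at (0,3)
Step 4: ant0:(1,1)->N->(0,1) | ant1:(0,3)->S->(1,3)
  grid max=2 at (0,3)

(0,1) (1,3)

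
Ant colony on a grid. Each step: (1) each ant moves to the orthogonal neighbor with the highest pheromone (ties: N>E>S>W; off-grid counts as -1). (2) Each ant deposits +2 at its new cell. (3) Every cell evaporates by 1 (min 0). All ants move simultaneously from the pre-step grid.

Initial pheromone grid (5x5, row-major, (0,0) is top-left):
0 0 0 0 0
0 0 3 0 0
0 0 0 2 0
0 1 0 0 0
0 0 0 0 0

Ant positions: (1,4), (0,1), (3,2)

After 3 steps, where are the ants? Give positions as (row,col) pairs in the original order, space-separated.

Step 1: ant0:(1,4)->N->(0,4) | ant1:(0,1)->E->(0,2) | ant2:(3,2)->W->(3,1)
  grid max=2 at (1,2)
Step 2: ant0:(0,4)->S->(1,4) | ant1:(0,2)->S->(1,2) | ant2:(3,1)->N->(2,1)
  grid max=3 at (1,2)
Step 3: ant0:(1,4)->N->(0,4) | ant1:(1,2)->N->(0,2) | ant2:(2,1)->S->(3,1)
  grid max=2 at (1,2)

(0,4) (0,2) (3,1)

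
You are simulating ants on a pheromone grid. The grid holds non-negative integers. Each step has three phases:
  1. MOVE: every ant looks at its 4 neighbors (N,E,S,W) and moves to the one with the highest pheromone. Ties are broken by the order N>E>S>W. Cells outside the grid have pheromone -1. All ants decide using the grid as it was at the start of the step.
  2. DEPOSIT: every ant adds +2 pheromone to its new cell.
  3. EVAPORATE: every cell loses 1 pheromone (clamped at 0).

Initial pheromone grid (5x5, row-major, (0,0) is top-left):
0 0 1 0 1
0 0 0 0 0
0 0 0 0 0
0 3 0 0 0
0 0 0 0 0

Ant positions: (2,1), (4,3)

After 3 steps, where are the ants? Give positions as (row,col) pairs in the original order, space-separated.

Step 1: ant0:(2,1)->S->(3,1) | ant1:(4,3)->N->(3,3)
  grid max=4 at (3,1)
Step 2: ant0:(3,1)->N->(2,1) | ant1:(3,3)->N->(2,3)
  grid max=3 at (3,1)
Step 3: ant0:(2,1)->S->(3,1) | ant1:(2,3)->N->(1,3)
  grid max=4 at (3,1)

(3,1) (1,3)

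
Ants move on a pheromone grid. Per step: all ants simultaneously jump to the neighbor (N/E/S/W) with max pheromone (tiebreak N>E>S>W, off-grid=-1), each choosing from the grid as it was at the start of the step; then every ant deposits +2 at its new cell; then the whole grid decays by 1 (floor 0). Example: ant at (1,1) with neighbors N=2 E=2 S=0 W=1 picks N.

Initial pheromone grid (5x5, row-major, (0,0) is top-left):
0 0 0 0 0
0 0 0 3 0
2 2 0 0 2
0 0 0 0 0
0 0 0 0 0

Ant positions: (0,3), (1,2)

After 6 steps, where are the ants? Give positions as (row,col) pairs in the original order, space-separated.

Step 1: ant0:(0,3)->S->(1,3) | ant1:(1,2)->E->(1,3)
  grid max=6 at (1,3)
Step 2: ant0:(1,3)->N->(0,3) | ant1:(1,3)->N->(0,3)
  grid max=5 at (1,3)
Step 3: ant0:(0,3)->S->(1,3) | ant1:(0,3)->S->(1,3)
  grid max=8 at (1,3)
Step 4: ant0:(1,3)->N->(0,3) | ant1:(1,3)->N->(0,3)
  grid max=7 at (1,3)
Step 5: ant0:(0,3)->S->(1,3) | ant1:(0,3)->S->(1,3)
  grid max=10 at (1,3)
Step 6: ant0:(1,3)->N->(0,3) | ant1:(1,3)->N->(0,3)
  grid max=9 at (1,3)

(0,3) (0,3)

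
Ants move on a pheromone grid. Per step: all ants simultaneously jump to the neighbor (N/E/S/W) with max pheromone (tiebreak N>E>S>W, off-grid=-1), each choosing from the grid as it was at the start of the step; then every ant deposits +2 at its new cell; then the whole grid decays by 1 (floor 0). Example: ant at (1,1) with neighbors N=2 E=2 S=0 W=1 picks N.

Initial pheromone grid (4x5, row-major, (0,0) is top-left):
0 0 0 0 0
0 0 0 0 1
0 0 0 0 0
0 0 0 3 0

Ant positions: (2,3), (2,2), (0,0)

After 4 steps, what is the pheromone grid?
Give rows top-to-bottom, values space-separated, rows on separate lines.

After step 1: ants at (3,3),(1,2),(0,1)
  0 1 0 0 0
  0 0 1 0 0
  0 0 0 0 0
  0 0 0 4 0
After step 2: ants at (2,3),(0,2),(0,2)
  0 0 3 0 0
  0 0 0 0 0
  0 0 0 1 0
  0 0 0 3 0
After step 3: ants at (3,3),(0,3),(0,3)
  0 0 2 3 0
  0 0 0 0 0
  0 0 0 0 0
  0 0 0 4 0
After step 4: ants at (2,3),(0,2),(0,2)
  0 0 5 2 0
  0 0 0 0 0
  0 0 0 1 0
  0 0 0 3 0

0 0 5 2 0
0 0 0 0 0
0 0 0 1 0
0 0 0 3 0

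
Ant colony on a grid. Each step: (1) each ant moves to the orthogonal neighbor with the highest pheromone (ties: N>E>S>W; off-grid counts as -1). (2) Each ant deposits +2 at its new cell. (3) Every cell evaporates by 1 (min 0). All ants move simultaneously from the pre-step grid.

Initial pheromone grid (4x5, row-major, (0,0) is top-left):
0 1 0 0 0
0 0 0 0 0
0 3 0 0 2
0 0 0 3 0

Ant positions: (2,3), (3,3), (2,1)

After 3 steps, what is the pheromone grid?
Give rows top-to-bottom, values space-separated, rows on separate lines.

After step 1: ants at (3,3),(2,3),(1,1)
  0 0 0 0 0
  0 1 0 0 0
  0 2 0 1 1
  0 0 0 4 0
After step 2: ants at (2,3),(3,3),(2,1)
  0 0 0 0 0
  0 0 0 0 0
  0 3 0 2 0
  0 0 0 5 0
After step 3: ants at (3,3),(2,3),(1,1)
  0 0 0 0 0
  0 1 0 0 0
  0 2 0 3 0
  0 0 0 6 0

0 0 0 0 0
0 1 0 0 0
0 2 0 3 0
0 0 0 6 0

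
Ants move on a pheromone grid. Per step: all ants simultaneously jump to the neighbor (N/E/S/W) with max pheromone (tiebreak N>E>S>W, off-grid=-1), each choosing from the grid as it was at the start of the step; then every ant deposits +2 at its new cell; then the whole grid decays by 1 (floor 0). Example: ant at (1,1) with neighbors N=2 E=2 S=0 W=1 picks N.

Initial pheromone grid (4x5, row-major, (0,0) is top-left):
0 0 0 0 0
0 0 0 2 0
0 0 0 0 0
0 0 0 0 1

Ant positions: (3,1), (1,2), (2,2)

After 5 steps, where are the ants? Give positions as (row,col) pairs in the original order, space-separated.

Step 1: ant0:(3,1)->N->(2,1) | ant1:(1,2)->E->(1,3) | ant2:(2,2)->N->(1,2)
  grid max=3 at (1,3)
Step 2: ant0:(2,1)->N->(1,1) | ant1:(1,3)->W->(1,2) | ant2:(1,2)->E->(1,3)
  grid max=4 at (1,3)
Step 3: ant0:(1,1)->E->(1,2) | ant1:(1,2)->E->(1,3) | ant2:(1,3)->W->(1,2)
  grid max=5 at (1,2)
Step 4: ant0:(1,2)->E->(1,3) | ant1:(1,3)->W->(1,2) | ant2:(1,2)->E->(1,3)
  grid max=8 at (1,3)
Step 5: ant0:(1,3)->W->(1,2) | ant1:(1,2)->E->(1,3) | ant2:(1,3)->W->(1,2)
  grid max=9 at (1,2)

(1,2) (1,3) (1,2)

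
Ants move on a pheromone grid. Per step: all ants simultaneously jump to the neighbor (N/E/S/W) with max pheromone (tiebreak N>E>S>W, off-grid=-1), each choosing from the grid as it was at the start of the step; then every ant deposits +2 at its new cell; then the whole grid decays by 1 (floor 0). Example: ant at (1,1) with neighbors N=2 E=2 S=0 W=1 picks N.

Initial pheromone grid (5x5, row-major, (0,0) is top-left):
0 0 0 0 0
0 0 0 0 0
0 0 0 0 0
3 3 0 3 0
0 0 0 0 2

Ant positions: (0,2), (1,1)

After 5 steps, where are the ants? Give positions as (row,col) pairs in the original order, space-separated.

Step 1: ant0:(0,2)->E->(0,3) | ant1:(1,1)->N->(0,1)
  grid max=2 at (3,0)
Step 2: ant0:(0,3)->E->(0,4) | ant1:(0,1)->E->(0,2)
  grid max=1 at (0,2)
Step 3: ant0:(0,4)->S->(1,4) | ant1:(0,2)->E->(0,3)
  grid max=1 at (0,3)
Step 4: ant0:(1,4)->N->(0,4) | ant1:(0,3)->E->(0,4)
  grid max=3 at (0,4)
Step 5: ant0:(0,4)->S->(1,4) | ant1:(0,4)->S->(1,4)
  grid max=3 at (1,4)

(1,4) (1,4)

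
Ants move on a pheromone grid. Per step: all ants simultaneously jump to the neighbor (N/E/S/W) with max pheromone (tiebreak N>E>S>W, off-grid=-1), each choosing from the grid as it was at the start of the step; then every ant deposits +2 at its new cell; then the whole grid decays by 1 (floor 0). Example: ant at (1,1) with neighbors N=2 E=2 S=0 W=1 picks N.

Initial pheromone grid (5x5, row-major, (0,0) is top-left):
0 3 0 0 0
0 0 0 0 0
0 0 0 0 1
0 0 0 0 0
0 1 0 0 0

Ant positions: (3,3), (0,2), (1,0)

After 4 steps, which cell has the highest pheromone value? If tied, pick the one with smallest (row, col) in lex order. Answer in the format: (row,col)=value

Step 1: ant0:(3,3)->N->(2,3) | ant1:(0,2)->W->(0,1) | ant2:(1,0)->N->(0,0)
  grid max=4 at (0,1)
Step 2: ant0:(2,3)->N->(1,3) | ant1:(0,1)->W->(0,0) | ant2:(0,0)->E->(0,1)
  grid max=5 at (0,1)
Step 3: ant0:(1,3)->N->(0,3) | ant1:(0,0)->E->(0,1) | ant2:(0,1)->W->(0,0)
  grid max=6 at (0,1)
Step 4: ant0:(0,3)->E->(0,4) | ant1:(0,1)->W->(0,0) | ant2:(0,0)->E->(0,1)
  grid max=7 at (0,1)
Final grid:
  4 7 0 0 1
  0 0 0 0 0
  0 0 0 0 0
  0 0 0 0 0
  0 0 0 0 0
Max pheromone 7 at (0,1)

Answer: (0,1)=7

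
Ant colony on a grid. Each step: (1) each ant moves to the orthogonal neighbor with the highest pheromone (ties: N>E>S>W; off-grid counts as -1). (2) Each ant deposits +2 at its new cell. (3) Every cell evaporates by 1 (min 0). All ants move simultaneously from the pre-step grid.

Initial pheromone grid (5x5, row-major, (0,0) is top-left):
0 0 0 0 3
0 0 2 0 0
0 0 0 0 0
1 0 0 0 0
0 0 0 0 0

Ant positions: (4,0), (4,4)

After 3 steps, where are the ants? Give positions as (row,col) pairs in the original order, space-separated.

Step 1: ant0:(4,0)->N->(3,0) | ant1:(4,4)->N->(3,4)
  grid max=2 at (0,4)
Step 2: ant0:(3,0)->N->(2,0) | ant1:(3,4)->N->(2,4)
  grid max=1 at (0,4)
Step 3: ant0:(2,0)->S->(3,0) | ant1:(2,4)->N->(1,4)
  grid max=2 at (3,0)

(3,0) (1,4)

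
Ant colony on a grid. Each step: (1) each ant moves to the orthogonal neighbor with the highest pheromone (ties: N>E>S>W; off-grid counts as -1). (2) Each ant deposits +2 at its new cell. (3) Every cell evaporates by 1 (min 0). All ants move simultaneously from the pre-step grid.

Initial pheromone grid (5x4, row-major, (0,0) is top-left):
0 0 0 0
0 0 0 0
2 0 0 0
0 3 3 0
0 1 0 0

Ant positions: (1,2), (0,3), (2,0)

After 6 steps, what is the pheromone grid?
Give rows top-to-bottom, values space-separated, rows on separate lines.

After step 1: ants at (0,2),(1,3),(1,0)
  0 0 1 0
  1 0 0 1
  1 0 0 0
  0 2 2 0
  0 0 0 0
After step 2: ants at (0,3),(0,3),(2,0)
  0 0 0 3
  0 0 0 0
  2 0 0 0
  0 1 1 0
  0 0 0 0
After step 3: ants at (1,3),(1,3),(1,0)
  0 0 0 2
  1 0 0 3
  1 0 0 0
  0 0 0 0
  0 0 0 0
After step 4: ants at (0,3),(0,3),(2,0)
  0 0 0 5
  0 0 0 2
  2 0 0 0
  0 0 0 0
  0 0 0 0
After step 5: ants at (1,3),(1,3),(1,0)
  0 0 0 4
  1 0 0 5
  1 0 0 0
  0 0 0 0
  0 0 0 0
After step 6: ants at (0,3),(0,3),(2,0)
  0 0 0 7
  0 0 0 4
  2 0 0 0
  0 0 0 0
  0 0 0 0

0 0 0 7
0 0 0 4
2 0 0 0
0 0 0 0
0 0 0 0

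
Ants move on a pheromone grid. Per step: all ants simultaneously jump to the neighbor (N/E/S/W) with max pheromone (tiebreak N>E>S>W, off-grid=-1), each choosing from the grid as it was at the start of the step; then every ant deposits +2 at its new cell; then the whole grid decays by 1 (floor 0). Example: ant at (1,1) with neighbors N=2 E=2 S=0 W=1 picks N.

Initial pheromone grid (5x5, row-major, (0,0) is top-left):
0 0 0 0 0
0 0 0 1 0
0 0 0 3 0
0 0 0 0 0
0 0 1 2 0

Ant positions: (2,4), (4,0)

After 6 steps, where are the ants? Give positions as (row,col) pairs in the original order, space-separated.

Step 1: ant0:(2,4)->W->(2,3) | ant1:(4,0)->N->(3,0)
  grid max=4 at (2,3)
Step 2: ant0:(2,3)->N->(1,3) | ant1:(3,0)->N->(2,0)
  grid max=3 at (2,3)
Step 3: ant0:(1,3)->S->(2,3) | ant1:(2,0)->N->(1,0)
  grid max=4 at (2,3)
Step 4: ant0:(2,3)->N->(1,3) | ant1:(1,0)->N->(0,0)
  grid max=3 at (2,3)
Step 5: ant0:(1,3)->S->(2,3) | ant1:(0,0)->E->(0,1)
  grid max=4 at (2,3)
Step 6: ant0:(2,3)->N->(1,3) | ant1:(0,1)->E->(0,2)
  grid max=3 at (2,3)

(1,3) (0,2)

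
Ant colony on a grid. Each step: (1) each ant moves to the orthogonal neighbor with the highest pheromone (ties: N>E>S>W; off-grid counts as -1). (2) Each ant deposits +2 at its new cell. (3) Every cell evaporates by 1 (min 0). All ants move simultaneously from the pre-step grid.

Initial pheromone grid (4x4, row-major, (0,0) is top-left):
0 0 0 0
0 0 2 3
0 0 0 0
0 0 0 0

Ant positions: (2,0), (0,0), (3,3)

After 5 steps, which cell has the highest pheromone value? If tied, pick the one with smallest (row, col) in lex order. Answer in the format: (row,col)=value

Answer: (0,3)=7

Derivation:
Step 1: ant0:(2,0)->N->(1,0) | ant1:(0,0)->E->(0,1) | ant2:(3,3)->N->(2,3)
  grid max=2 at (1,3)
Step 2: ant0:(1,0)->N->(0,0) | ant1:(0,1)->E->(0,2) | ant2:(2,3)->N->(1,3)
  grid max=3 at (1,3)
Step 3: ant0:(0,0)->E->(0,1) | ant1:(0,2)->E->(0,3) | ant2:(1,3)->N->(0,3)
  grid max=3 at (0,3)
Step 4: ant0:(0,1)->E->(0,2) | ant1:(0,3)->S->(1,3) | ant2:(0,3)->S->(1,3)
  grid max=5 at (1,3)
Step 5: ant0:(0,2)->E->(0,3) | ant1:(1,3)->N->(0,3) | ant2:(1,3)->N->(0,3)
  grid max=7 at (0,3)
Final grid:
  0 0 0 7
  0 0 0 4
  0 0 0 0
  0 0 0 0
Max pheromone 7 at (0,3)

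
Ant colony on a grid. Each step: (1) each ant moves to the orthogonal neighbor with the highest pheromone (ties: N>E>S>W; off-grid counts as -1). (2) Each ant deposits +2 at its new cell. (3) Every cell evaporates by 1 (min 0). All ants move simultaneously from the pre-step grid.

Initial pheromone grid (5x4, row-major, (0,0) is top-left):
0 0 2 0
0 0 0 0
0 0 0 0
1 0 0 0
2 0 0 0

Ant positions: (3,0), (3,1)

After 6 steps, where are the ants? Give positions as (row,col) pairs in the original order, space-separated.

Step 1: ant0:(3,0)->S->(4,0) | ant1:(3,1)->W->(3,0)
  grid max=3 at (4,0)
Step 2: ant0:(4,0)->N->(3,0) | ant1:(3,0)->S->(4,0)
  grid max=4 at (4,0)
Step 3: ant0:(3,0)->S->(4,0) | ant1:(4,0)->N->(3,0)
  grid max=5 at (4,0)
Step 4: ant0:(4,0)->N->(3,0) | ant1:(3,0)->S->(4,0)
  grid max=6 at (4,0)
Step 5: ant0:(3,0)->S->(4,0) | ant1:(4,0)->N->(3,0)
  grid max=7 at (4,0)
Step 6: ant0:(4,0)->N->(3,0) | ant1:(3,0)->S->(4,0)
  grid max=8 at (4,0)

(3,0) (4,0)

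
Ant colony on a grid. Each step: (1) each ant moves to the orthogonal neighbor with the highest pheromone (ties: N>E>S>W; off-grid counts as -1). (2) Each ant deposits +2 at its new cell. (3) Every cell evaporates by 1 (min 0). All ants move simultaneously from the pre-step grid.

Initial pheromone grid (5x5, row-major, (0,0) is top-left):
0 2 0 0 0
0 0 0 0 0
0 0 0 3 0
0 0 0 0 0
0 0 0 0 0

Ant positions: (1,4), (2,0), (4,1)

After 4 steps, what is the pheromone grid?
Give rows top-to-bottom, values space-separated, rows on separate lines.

After step 1: ants at (0,4),(1,0),(3,1)
  0 1 0 0 1
  1 0 0 0 0
  0 0 0 2 0
  0 1 0 0 0
  0 0 0 0 0
After step 2: ants at (1,4),(0,0),(2,1)
  1 0 0 0 0
  0 0 0 0 1
  0 1 0 1 0
  0 0 0 0 0
  0 0 0 0 0
After step 3: ants at (0,4),(0,1),(1,1)
  0 1 0 0 1
  0 1 0 0 0
  0 0 0 0 0
  0 0 0 0 0
  0 0 0 0 0
After step 4: ants at (1,4),(1,1),(0,1)
  0 2 0 0 0
  0 2 0 0 1
  0 0 0 0 0
  0 0 0 0 0
  0 0 0 0 0

0 2 0 0 0
0 2 0 0 1
0 0 0 0 0
0 0 0 0 0
0 0 0 0 0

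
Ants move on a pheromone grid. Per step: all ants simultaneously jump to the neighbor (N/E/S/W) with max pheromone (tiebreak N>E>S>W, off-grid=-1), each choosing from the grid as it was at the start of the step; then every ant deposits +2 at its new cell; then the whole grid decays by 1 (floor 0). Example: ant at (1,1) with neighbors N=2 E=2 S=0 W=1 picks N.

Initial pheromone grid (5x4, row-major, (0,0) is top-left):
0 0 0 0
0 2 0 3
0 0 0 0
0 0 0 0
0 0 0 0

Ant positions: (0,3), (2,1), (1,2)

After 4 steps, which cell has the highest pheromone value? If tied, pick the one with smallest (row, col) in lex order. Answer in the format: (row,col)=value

Step 1: ant0:(0,3)->S->(1,3) | ant1:(2,1)->N->(1,1) | ant2:(1,2)->E->(1,3)
  grid max=6 at (1,3)
Step 2: ant0:(1,3)->N->(0,3) | ant1:(1,1)->N->(0,1) | ant2:(1,3)->N->(0,3)
  grid max=5 at (1,3)
Step 3: ant0:(0,3)->S->(1,3) | ant1:(0,1)->S->(1,1) | ant2:(0,3)->S->(1,3)
  grid max=8 at (1,3)
Step 4: ant0:(1,3)->N->(0,3) | ant1:(1,1)->N->(0,1) | ant2:(1,3)->N->(0,3)
  grid max=7 at (1,3)
Final grid:
  0 1 0 5
  0 2 0 7
  0 0 0 0
  0 0 0 0
  0 0 0 0
Max pheromone 7 at (1,3)

Answer: (1,3)=7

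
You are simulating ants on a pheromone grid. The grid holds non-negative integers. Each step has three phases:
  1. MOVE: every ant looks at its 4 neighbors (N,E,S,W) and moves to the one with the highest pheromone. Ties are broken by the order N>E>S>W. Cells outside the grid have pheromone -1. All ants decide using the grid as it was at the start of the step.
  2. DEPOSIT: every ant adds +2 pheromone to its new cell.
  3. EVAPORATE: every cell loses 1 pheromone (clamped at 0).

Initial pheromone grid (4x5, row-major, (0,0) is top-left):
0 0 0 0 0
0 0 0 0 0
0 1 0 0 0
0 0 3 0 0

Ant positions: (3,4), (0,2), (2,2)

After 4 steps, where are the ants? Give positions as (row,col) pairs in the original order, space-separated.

Step 1: ant0:(3,4)->N->(2,4) | ant1:(0,2)->E->(0,3) | ant2:(2,2)->S->(3,2)
  grid max=4 at (3,2)
Step 2: ant0:(2,4)->N->(1,4) | ant1:(0,3)->E->(0,4) | ant2:(3,2)->N->(2,2)
  grid max=3 at (3,2)
Step 3: ant0:(1,4)->N->(0,4) | ant1:(0,4)->S->(1,4) | ant2:(2,2)->S->(3,2)
  grid max=4 at (3,2)
Step 4: ant0:(0,4)->S->(1,4) | ant1:(1,4)->N->(0,4) | ant2:(3,2)->N->(2,2)
  grid max=3 at (0,4)

(1,4) (0,4) (2,2)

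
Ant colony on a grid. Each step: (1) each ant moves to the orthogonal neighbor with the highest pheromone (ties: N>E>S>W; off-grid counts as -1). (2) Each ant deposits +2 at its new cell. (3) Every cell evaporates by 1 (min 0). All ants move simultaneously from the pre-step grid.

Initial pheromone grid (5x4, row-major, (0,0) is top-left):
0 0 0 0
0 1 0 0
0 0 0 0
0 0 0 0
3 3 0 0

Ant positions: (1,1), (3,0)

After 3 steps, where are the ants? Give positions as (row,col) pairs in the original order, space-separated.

Step 1: ant0:(1,1)->N->(0,1) | ant1:(3,0)->S->(4,0)
  grid max=4 at (4,0)
Step 2: ant0:(0,1)->E->(0,2) | ant1:(4,0)->E->(4,1)
  grid max=3 at (4,0)
Step 3: ant0:(0,2)->E->(0,3) | ant1:(4,1)->W->(4,0)
  grid max=4 at (4,0)

(0,3) (4,0)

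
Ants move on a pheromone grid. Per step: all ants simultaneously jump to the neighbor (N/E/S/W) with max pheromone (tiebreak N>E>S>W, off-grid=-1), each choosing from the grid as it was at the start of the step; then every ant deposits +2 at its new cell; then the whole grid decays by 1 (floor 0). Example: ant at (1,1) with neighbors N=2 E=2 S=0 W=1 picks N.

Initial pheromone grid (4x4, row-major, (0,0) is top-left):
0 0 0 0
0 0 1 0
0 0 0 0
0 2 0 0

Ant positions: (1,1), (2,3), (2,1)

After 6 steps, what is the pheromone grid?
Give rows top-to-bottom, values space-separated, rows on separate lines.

After step 1: ants at (1,2),(1,3),(3,1)
  0 0 0 0
  0 0 2 1
  0 0 0 0
  0 3 0 0
After step 2: ants at (1,3),(1,2),(2,1)
  0 0 0 0
  0 0 3 2
  0 1 0 0
  0 2 0 0
After step 3: ants at (1,2),(1,3),(3,1)
  0 0 0 0
  0 0 4 3
  0 0 0 0
  0 3 0 0
After step 4: ants at (1,3),(1,2),(2,1)
  0 0 0 0
  0 0 5 4
  0 1 0 0
  0 2 0 0
After step 5: ants at (1,2),(1,3),(3,1)
  0 0 0 0
  0 0 6 5
  0 0 0 0
  0 3 0 0
After step 6: ants at (1,3),(1,2),(2,1)
  0 0 0 0
  0 0 7 6
  0 1 0 0
  0 2 0 0

0 0 0 0
0 0 7 6
0 1 0 0
0 2 0 0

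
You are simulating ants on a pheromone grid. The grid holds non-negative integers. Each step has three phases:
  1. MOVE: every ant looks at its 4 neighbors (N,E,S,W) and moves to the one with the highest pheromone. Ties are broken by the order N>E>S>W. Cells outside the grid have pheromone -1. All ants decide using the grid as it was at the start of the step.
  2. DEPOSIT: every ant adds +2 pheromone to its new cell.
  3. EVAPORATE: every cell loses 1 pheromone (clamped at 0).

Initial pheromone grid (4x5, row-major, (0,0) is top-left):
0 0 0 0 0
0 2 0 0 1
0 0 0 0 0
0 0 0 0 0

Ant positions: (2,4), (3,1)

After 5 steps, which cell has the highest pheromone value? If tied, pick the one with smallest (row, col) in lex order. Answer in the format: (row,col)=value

Step 1: ant0:(2,4)->N->(1,4) | ant1:(3,1)->N->(2,1)
  grid max=2 at (1,4)
Step 2: ant0:(1,4)->N->(0,4) | ant1:(2,1)->N->(1,1)
  grid max=2 at (1,1)
Step 3: ant0:(0,4)->S->(1,4) | ant1:(1,1)->N->(0,1)
  grid max=2 at (1,4)
Step 4: ant0:(1,4)->N->(0,4) | ant1:(0,1)->S->(1,1)
  grid max=2 at (1,1)
Step 5: ant0:(0,4)->S->(1,4) | ant1:(1,1)->N->(0,1)
  grid max=2 at (1,4)
Final grid:
  0 1 0 0 0
  0 1 0 0 2
  0 0 0 0 0
  0 0 0 0 0
Max pheromone 2 at (1,4)

Answer: (1,4)=2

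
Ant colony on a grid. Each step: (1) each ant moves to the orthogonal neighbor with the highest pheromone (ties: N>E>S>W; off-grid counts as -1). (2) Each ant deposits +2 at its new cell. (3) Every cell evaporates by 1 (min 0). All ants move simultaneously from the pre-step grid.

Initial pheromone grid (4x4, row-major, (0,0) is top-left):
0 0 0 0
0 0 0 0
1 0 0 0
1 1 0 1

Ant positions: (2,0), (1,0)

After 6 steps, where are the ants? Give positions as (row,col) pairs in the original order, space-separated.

Step 1: ant0:(2,0)->S->(3,0) | ant1:(1,0)->S->(2,0)
  grid max=2 at (2,0)
Step 2: ant0:(3,0)->N->(2,0) | ant1:(2,0)->S->(3,0)
  grid max=3 at (2,0)
Step 3: ant0:(2,0)->S->(3,0) | ant1:(3,0)->N->(2,0)
  grid max=4 at (2,0)
Step 4: ant0:(3,0)->N->(2,0) | ant1:(2,0)->S->(3,0)
  grid max=5 at (2,0)
Step 5: ant0:(2,0)->S->(3,0) | ant1:(3,0)->N->(2,0)
  grid max=6 at (2,0)
Step 6: ant0:(3,0)->N->(2,0) | ant1:(2,0)->S->(3,0)
  grid max=7 at (2,0)

(2,0) (3,0)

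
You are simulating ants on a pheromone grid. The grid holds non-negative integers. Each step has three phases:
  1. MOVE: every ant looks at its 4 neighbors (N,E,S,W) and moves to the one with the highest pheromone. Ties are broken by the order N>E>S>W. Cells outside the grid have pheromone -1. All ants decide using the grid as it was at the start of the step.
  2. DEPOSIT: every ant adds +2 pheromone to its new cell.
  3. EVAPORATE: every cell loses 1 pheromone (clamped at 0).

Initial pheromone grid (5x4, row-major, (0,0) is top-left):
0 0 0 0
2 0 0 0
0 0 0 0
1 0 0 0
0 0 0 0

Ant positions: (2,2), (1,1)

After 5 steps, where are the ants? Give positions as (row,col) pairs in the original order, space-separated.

Step 1: ant0:(2,2)->N->(1,2) | ant1:(1,1)->W->(1,0)
  grid max=3 at (1,0)
Step 2: ant0:(1,2)->N->(0,2) | ant1:(1,0)->N->(0,0)
  grid max=2 at (1,0)
Step 3: ant0:(0,2)->E->(0,3) | ant1:(0,0)->S->(1,0)
  grid max=3 at (1,0)
Step 4: ant0:(0,3)->S->(1,3) | ant1:(1,0)->N->(0,0)
  grid max=2 at (1,0)
Step 5: ant0:(1,3)->N->(0,3) | ant1:(0,0)->S->(1,0)
  grid max=3 at (1,0)

(0,3) (1,0)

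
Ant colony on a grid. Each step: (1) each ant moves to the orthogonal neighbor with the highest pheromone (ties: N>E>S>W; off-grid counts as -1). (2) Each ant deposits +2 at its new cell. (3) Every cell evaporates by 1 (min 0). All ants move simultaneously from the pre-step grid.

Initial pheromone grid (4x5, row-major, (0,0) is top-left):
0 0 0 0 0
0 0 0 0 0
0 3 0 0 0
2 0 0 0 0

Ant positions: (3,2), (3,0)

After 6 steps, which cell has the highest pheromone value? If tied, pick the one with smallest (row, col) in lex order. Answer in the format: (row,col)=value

Step 1: ant0:(3,2)->N->(2,2) | ant1:(3,0)->N->(2,0)
  grid max=2 at (2,1)
Step 2: ant0:(2,2)->W->(2,1) | ant1:(2,0)->E->(2,1)
  grid max=5 at (2,1)
Step 3: ant0:(2,1)->N->(1,1) | ant1:(2,1)->N->(1,1)
  grid max=4 at (2,1)
Step 4: ant0:(1,1)->S->(2,1) | ant1:(1,1)->S->(2,1)
  grid max=7 at (2,1)
Step 5: ant0:(2,1)->N->(1,1) | ant1:(2,1)->N->(1,1)
  grid max=6 at (2,1)
Step 6: ant0:(1,1)->S->(2,1) | ant1:(1,1)->S->(2,1)
  grid max=9 at (2,1)
Final grid:
  0 0 0 0 0
  0 4 0 0 0
  0 9 0 0 0
  0 0 0 0 0
Max pheromone 9 at (2,1)

Answer: (2,1)=9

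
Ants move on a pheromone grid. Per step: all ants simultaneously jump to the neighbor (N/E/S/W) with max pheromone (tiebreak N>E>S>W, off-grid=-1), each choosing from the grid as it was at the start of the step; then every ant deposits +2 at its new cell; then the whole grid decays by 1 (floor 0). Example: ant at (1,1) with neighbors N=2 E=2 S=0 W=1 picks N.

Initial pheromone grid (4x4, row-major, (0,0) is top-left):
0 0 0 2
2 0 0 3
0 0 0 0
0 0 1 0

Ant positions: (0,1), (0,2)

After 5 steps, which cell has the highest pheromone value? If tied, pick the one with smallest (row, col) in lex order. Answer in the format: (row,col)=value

Step 1: ant0:(0,1)->E->(0,2) | ant1:(0,2)->E->(0,3)
  grid max=3 at (0,3)
Step 2: ant0:(0,2)->E->(0,3) | ant1:(0,3)->S->(1,3)
  grid max=4 at (0,3)
Step 3: ant0:(0,3)->S->(1,3) | ant1:(1,3)->N->(0,3)
  grid max=5 at (0,3)
Step 4: ant0:(1,3)->N->(0,3) | ant1:(0,3)->S->(1,3)
  grid max=6 at (0,3)
Step 5: ant0:(0,3)->S->(1,3) | ant1:(1,3)->N->(0,3)
  grid max=7 at (0,3)
Final grid:
  0 0 0 7
  0 0 0 6
  0 0 0 0
  0 0 0 0
Max pheromone 7 at (0,3)

Answer: (0,3)=7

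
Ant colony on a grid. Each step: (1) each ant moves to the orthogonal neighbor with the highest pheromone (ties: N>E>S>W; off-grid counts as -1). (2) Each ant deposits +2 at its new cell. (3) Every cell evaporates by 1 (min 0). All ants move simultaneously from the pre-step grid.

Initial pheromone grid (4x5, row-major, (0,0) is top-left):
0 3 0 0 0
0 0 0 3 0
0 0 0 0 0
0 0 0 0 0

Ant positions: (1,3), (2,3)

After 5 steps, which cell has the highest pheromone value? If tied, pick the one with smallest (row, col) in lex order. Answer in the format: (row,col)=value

Answer: (1,3)=8

Derivation:
Step 1: ant0:(1,3)->N->(0,3) | ant1:(2,3)->N->(1,3)
  grid max=4 at (1,3)
Step 2: ant0:(0,3)->S->(1,3) | ant1:(1,3)->N->(0,3)
  grid max=5 at (1,3)
Step 3: ant0:(1,3)->N->(0,3) | ant1:(0,3)->S->(1,3)
  grid max=6 at (1,3)
Step 4: ant0:(0,3)->S->(1,3) | ant1:(1,3)->N->(0,3)
  grid max=7 at (1,3)
Step 5: ant0:(1,3)->N->(0,3) | ant1:(0,3)->S->(1,3)
  grid max=8 at (1,3)
Final grid:
  0 0 0 5 0
  0 0 0 8 0
  0 0 0 0 0
  0 0 0 0 0
Max pheromone 8 at (1,3)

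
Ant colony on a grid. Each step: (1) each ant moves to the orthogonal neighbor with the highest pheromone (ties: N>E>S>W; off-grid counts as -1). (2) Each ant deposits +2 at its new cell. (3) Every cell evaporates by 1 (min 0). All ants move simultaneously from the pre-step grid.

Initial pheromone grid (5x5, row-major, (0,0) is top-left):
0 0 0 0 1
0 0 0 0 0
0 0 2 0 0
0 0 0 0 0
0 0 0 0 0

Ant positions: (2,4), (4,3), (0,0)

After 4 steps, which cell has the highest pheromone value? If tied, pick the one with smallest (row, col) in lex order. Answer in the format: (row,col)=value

Step 1: ant0:(2,4)->N->(1,4) | ant1:(4,3)->N->(3,3) | ant2:(0,0)->E->(0,1)
  grid max=1 at (0,1)
Step 2: ant0:(1,4)->N->(0,4) | ant1:(3,3)->N->(2,3) | ant2:(0,1)->E->(0,2)
  grid max=1 at (0,2)
Step 3: ant0:(0,4)->S->(1,4) | ant1:(2,3)->N->(1,3) | ant2:(0,2)->E->(0,3)
  grid max=1 at (0,3)
Step 4: ant0:(1,4)->W->(1,3) | ant1:(1,3)->N->(0,3) | ant2:(0,3)->S->(1,3)
  grid max=4 at (1,3)
Final grid:
  0 0 0 2 0
  0 0 0 4 0
  0 0 0 0 0
  0 0 0 0 0
  0 0 0 0 0
Max pheromone 4 at (1,3)

Answer: (1,3)=4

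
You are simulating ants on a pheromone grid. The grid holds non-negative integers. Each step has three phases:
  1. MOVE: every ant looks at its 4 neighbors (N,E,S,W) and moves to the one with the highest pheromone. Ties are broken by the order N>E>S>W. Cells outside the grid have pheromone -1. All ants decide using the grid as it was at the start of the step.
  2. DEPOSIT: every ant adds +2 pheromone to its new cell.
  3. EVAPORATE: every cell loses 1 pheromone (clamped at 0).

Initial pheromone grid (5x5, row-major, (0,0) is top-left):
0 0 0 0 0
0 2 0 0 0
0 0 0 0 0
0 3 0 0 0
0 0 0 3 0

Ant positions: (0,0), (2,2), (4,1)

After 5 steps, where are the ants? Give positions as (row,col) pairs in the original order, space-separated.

Step 1: ant0:(0,0)->E->(0,1) | ant1:(2,2)->N->(1,2) | ant2:(4,1)->N->(3,1)
  grid max=4 at (3,1)
Step 2: ant0:(0,1)->S->(1,1) | ant1:(1,2)->W->(1,1) | ant2:(3,1)->N->(2,1)
  grid max=4 at (1,1)
Step 3: ant0:(1,1)->S->(2,1) | ant1:(1,1)->S->(2,1) | ant2:(2,1)->N->(1,1)
  grid max=5 at (1,1)
Step 4: ant0:(2,1)->N->(1,1) | ant1:(2,1)->N->(1,1) | ant2:(1,1)->S->(2,1)
  grid max=8 at (1,1)
Step 5: ant0:(1,1)->S->(2,1) | ant1:(1,1)->S->(2,1) | ant2:(2,1)->N->(1,1)
  grid max=9 at (1,1)

(2,1) (2,1) (1,1)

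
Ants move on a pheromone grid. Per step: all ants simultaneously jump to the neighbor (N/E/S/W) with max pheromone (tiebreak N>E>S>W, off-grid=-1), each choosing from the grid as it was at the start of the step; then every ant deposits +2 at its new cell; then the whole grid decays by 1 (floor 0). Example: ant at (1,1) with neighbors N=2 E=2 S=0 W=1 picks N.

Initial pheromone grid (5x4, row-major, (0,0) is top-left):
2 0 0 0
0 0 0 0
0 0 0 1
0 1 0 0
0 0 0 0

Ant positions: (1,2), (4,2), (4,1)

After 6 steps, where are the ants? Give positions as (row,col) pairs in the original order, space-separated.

Step 1: ant0:(1,2)->N->(0,2) | ant1:(4,2)->N->(3,2) | ant2:(4,1)->N->(3,1)
  grid max=2 at (3,1)
Step 2: ant0:(0,2)->E->(0,3) | ant1:(3,2)->W->(3,1) | ant2:(3,1)->E->(3,2)
  grid max=3 at (3,1)
Step 3: ant0:(0,3)->S->(1,3) | ant1:(3,1)->E->(3,2) | ant2:(3,2)->W->(3,1)
  grid max=4 at (3,1)
Step 4: ant0:(1,3)->N->(0,3) | ant1:(3,2)->W->(3,1) | ant2:(3,1)->E->(3,2)
  grid max=5 at (3,1)
Step 5: ant0:(0,3)->S->(1,3) | ant1:(3,1)->E->(3,2) | ant2:(3,2)->W->(3,1)
  grid max=6 at (3,1)
Step 6: ant0:(1,3)->N->(0,3) | ant1:(3,2)->W->(3,1) | ant2:(3,1)->E->(3,2)
  grid max=7 at (3,1)

(0,3) (3,1) (3,2)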